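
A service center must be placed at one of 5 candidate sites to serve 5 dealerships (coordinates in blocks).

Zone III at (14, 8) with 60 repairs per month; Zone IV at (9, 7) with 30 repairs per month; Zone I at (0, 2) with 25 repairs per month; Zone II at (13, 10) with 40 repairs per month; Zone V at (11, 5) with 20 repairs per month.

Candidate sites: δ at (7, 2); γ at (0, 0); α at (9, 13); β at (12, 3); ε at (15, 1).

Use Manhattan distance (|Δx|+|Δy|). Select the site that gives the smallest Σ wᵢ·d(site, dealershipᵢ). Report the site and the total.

Total weighted distance at each candidate:
  δ (7, 2): total = 1865
  γ (0, 0): total = 3090
  α (9, 13): total = 1760
  β (12, 3): total = 1335
  ε (15, 1): total = 1840
Minimum is at β with total 1335 blocks.

β, total 1335 blocks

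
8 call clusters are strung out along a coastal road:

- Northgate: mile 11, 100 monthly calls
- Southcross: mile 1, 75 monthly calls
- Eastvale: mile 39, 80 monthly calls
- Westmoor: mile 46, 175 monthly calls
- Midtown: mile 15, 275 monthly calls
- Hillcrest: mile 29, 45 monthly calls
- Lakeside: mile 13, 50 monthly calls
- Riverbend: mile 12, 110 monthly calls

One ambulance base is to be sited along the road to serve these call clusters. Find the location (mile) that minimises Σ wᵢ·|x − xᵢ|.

x = 15

For a sum of weighted absolute distances on a line, the optimum is the weighted median (not the mean). Total weight W = 910; half-weight = 455.
Sort by position and accumulate weight:
  mile 1 (Southcross, w=75) → cum 75
  mile 11 (Northgate, w=100) → cum 175
  mile 12 (Riverbend, w=110) → cum 285
  mile 13 (Lakeside, w=50) → cum 335
  mile 15 (Midtown, w=275) → cum 610  ≥ 455 → median here
  mile 29 (Hillcrest, w=45) → cum 655
  mile 39 (Eastvale, w=80) → cum 735
  mile 46 (Westmoor, w=175) → cum 910
Optimal location: mile 15.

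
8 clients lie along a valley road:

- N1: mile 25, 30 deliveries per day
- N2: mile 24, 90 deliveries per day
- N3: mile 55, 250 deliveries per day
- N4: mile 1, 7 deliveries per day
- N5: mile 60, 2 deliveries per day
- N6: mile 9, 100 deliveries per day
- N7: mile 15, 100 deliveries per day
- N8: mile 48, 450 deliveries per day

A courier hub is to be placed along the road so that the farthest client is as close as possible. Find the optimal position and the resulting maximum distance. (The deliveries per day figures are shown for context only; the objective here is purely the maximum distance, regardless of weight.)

location 30.5, max distance 29.5

The 1-center on a line is the midpoint of the two extreme points: leftmost at 1, rightmost at 60.
Optimal location = (1 + 60)/2 = 30.5; maximum distance = (60 − 1)/2 = 29.5.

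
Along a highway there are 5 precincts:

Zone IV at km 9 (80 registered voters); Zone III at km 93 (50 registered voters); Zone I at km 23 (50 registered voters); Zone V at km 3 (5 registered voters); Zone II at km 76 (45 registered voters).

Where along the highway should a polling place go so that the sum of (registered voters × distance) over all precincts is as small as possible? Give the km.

x = 23

For a sum of weighted absolute distances on a line, the optimum is the weighted median (not the mean). Total weight W = 230; half-weight = 115.
Sort by position and accumulate weight:
  km 3 (Zone V, w=5) → cum 5
  km 9 (Zone IV, w=80) → cum 85
  km 23 (Zone I, w=50) → cum 135  ≥ 115 → median here
  km 76 (Zone II, w=45) → cum 180
  km 93 (Zone III, w=50) → cum 230
Optimal location: km 23.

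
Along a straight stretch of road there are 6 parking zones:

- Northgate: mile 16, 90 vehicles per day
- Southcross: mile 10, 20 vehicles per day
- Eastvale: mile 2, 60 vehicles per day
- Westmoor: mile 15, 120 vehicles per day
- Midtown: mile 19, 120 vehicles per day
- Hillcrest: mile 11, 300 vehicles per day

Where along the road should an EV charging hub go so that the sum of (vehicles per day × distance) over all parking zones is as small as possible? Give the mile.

x = 11

For a sum of weighted absolute distances on a line, the optimum is the weighted median (not the mean). Total weight W = 710; half-weight = 355.
Sort by position and accumulate weight:
  mile 2 (Eastvale, w=60) → cum 60
  mile 10 (Southcross, w=20) → cum 80
  mile 11 (Hillcrest, w=300) → cum 380  ≥ 355 → median here
  mile 15 (Westmoor, w=120) → cum 500
  mile 16 (Northgate, w=90) → cum 590
  mile 19 (Midtown, w=120) → cum 710
Optimal location: mile 11.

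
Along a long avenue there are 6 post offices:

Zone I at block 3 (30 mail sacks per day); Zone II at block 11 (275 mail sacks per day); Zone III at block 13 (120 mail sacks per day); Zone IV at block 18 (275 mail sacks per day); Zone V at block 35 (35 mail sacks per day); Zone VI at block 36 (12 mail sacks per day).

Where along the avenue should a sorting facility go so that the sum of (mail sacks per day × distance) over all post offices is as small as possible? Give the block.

x = 13

For a sum of weighted absolute distances on a line, the optimum is the weighted median (not the mean). Total weight W = 747; half-weight = 373.5.
Sort by position and accumulate weight:
  block 3 (Zone I, w=30) → cum 30
  block 11 (Zone II, w=275) → cum 305
  block 13 (Zone III, w=120) → cum 425  ≥ 373.5 → median here
  block 18 (Zone IV, w=275) → cum 700
  block 35 (Zone V, w=35) → cum 735
  block 36 (Zone VI, w=12) → cum 747
Optimal location: block 13.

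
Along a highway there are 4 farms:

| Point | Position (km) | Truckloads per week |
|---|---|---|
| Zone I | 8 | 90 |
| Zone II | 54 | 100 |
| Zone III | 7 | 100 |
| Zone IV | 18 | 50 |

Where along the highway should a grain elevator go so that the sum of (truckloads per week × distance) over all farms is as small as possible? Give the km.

x = 8

For a sum of weighted absolute distances on a line, the optimum is the weighted median (not the mean). Total weight W = 340; half-weight = 170.
Sort by position and accumulate weight:
  km 7 (Zone III, w=100) → cum 100
  km 8 (Zone I, w=90) → cum 190  ≥ 170 → median here
  km 18 (Zone IV, w=50) → cum 240
  km 54 (Zone II, w=100) → cum 340
Optimal location: km 8.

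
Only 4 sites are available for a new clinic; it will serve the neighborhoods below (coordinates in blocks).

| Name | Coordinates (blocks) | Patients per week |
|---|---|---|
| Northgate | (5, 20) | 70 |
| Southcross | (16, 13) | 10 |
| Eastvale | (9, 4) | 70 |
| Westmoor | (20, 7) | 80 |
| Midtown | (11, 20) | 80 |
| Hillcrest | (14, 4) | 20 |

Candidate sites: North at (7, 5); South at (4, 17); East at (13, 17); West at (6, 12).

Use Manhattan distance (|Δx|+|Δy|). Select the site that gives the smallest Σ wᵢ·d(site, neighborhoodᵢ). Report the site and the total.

East, total 4070 blocks

Total weighted distance at each candidate:
  North (7, 5): total = 4450
  South (4, 17): total = 5040
  East (13, 17): total = 4070
  West (6, 12): total = 4390
Minimum is at East with total 4070 blocks.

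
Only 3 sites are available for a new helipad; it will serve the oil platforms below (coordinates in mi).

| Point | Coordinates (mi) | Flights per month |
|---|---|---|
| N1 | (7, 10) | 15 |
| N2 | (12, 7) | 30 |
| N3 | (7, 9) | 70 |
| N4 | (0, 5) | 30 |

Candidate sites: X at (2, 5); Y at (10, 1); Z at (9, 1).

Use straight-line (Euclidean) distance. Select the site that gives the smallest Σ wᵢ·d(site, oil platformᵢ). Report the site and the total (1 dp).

Total weighted distance at each candidate:
  X (2, 5): total = 920.2
  Y (10, 1): total = 1253.2
  Z (9, 1): total = 1212.2
Minimum is at X with total 920.2 mi.

X, total 920.2 mi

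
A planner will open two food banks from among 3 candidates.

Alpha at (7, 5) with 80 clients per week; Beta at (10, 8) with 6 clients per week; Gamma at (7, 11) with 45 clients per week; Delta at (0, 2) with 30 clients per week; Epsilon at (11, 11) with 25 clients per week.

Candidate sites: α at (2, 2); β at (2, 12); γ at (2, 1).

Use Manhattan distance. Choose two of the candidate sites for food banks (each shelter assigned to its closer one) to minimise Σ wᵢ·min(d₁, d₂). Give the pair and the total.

{α, β}, total 1292

Evaluate every pair (each demand assigned to the nearer of the two):
  {α, β}: total = 1292
  {β, γ}: total = 1402
  {α, γ}: total = 1864
Best pair: {α, β} with total 1292.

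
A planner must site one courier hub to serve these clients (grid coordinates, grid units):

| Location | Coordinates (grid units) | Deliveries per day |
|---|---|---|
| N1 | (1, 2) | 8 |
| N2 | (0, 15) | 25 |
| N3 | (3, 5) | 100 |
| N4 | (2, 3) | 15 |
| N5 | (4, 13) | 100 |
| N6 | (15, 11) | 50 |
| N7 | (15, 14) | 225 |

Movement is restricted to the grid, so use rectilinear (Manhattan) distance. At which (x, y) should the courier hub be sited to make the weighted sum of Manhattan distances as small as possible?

Manhattan distance separates: Σwᵢ(|x−xᵢ|+|y−yᵢ|) = Σwᵢ|x−xᵢ| + Σwᵢ|y−yᵢ|, so x and y are optimised independently as 1-D weighted medians.
Total weight W = 523; half = 261.5.
x-coordinate, sorted with cumulative weight:
  x=0 (N2, w=25) cum 25
  x=1 (N1, w=8) cum 33
  x=2 (N4, w=15) cum 48
  x=3 (N3, w=100) cum 148
  x=4 (N5, w=100) cum 248
  x=15 (N6, w=50) cum 298  ← median
  x=15 (N7, w=225) cum 523
⇒ x* = 15
y-coordinate, sorted with cumulative weight:
  y=2 (N1, w=8) cum 8
  y=3 (N4, w=15) cum 23
  y=5 (N3, w=100) cum 123
  y=11 (N6, w=50) cum 173
  y=13 (N5, w=100) cum 273  ← median
  y=14 (N7, w=225) cum 498
  y=15 (N2, w=25) cum 523
⇒ y* = 13

(15, 13)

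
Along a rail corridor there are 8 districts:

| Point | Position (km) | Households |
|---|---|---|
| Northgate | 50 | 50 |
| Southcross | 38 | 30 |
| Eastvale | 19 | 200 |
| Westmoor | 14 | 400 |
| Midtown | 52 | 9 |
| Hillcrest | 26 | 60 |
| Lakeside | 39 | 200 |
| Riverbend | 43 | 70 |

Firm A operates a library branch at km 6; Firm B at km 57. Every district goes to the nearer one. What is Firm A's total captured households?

660

The indifferent point is the midpoint (6+57)/2 = 31.5; districts left of it (closer to Firm A at 6) go to Firm A, those right go to Firm B.
  Westmoor at 14 (w=400) → Firm A
  Eastvale at 19 (w=200) → Firm A
  Hillcrest at 26 (w=60) → Firm A
  Southcross at 38 (w=30) → Firm B
  Lakeside at 39 (w=200) → Firm B
  Riverbend at 43 (w=70) → Firm B
  Northgate at 50 (w=50) → Firm B
  Midtown at 52 (w=9) → Firm B
Firm A captures 660; Firm B captures 359.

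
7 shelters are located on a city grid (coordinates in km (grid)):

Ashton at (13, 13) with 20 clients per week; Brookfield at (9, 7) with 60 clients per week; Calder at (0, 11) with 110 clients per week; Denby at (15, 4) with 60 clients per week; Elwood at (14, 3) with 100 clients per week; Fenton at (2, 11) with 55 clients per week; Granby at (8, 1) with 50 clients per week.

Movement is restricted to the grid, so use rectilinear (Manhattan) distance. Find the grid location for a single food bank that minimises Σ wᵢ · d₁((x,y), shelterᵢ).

(9, 7)

Manhattan distance separates: Σwᵢ(|x−xᵢ|+|y−yᵢ|) = Σwᵢ|x−xᵢ| + Σwᵢ|y−yᵢ|, so x and y are optimised independently as 1-D weighted medians.
Total weight W = 455; half = 227.5.
x-coordinate, sorted with cumulative weight:
  x=0 (Calder, w=110) cum 110
  x=2 (Fenton, w=55) cum 165
  x=8 (Granby, w=50) cum 215
  x=9 (Brookfield, w=60) cum 275  ← median
  x=13 (Ashton, w=20) cum 295
  x=14 (Elwood, w=100) cum 395
  x=15 (Denby, w=60) cum 455
⇒ x* = 9
y-coordinate, sorted with cumulative weight:
  y=1 (Granby, w=50) cum 50
  y=3 (Elwood, w=100) cum 150
  y=4 (Denby, w=60) cum 210
  y=7 (Brookfield, w=60) cum 270  ← median
  y=11 (Calder, w=110) cum 380
  y=11 (Fenton, w=55) cum 435
  y=13 (Ashton, w=20) cum 455
⇒ y* = 7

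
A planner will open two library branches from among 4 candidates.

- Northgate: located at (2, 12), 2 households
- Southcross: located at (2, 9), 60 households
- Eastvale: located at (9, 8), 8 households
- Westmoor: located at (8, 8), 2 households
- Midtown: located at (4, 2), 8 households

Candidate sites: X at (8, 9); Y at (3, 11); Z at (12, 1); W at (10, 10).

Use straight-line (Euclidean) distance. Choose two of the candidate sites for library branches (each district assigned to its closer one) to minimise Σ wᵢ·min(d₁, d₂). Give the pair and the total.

Evaluate every pair (each demand assigned to the nearer of the two):
  {X, Y}: total = 214.8
  {Y, W}: total = 233.0
  {Y, Z}: total = 266.8
  {X, Z}: total = 451.2
  {X, W}: total = 451.2
  {Z, W}: total = 588.3
Best pair: {X, Y} with total 214.8.

{X, Y}, total 214.8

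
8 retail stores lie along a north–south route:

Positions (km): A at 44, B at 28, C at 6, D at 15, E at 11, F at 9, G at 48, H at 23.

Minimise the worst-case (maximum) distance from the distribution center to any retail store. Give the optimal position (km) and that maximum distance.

The 1-center on a line is the midpoint of the two extreme points: leftmost at 6, rightmost at 48.
Optimal location = (6 + 48)/2 = 27; maximum distance = (48 − 6)/2 = 21.

location 27, max distance 21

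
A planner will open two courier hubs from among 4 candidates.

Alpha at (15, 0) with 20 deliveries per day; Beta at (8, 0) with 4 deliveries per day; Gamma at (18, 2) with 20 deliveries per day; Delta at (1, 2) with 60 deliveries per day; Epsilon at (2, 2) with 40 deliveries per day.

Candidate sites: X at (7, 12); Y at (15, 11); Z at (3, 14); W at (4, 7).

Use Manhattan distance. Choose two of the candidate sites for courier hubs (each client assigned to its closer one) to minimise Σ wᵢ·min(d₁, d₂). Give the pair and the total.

Evaluate every pair (each demand assigned to the nearer of the two):
  {Y, W}: total = 1264
  {X, W}: total = 1544
  {Z, W}: total = 1544
  {Y, Z}: total = 1892
  {X, Y}: total = 2072
  {X, Z}: total = 2232
Best pair: {Y, W} with total 1264.

{Y, W}, total 1264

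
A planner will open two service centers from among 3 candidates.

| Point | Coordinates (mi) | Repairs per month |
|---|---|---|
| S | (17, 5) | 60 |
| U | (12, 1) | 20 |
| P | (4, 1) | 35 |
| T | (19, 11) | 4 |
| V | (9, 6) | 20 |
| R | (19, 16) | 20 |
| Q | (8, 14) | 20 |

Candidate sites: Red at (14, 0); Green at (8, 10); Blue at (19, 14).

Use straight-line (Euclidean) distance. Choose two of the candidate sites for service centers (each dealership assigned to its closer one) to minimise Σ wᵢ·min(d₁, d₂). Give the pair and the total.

{Red, Blue}, total 1174.5

Evaluate every pair (each demand assigned to the nearer of the two):
  {Red, Blue}: total = 1174.5
  {Red, Green}: total = 1196.5
  {Green, Blue}: total = 1309.3
Best pair: {Red, Blue} with total 1174.5.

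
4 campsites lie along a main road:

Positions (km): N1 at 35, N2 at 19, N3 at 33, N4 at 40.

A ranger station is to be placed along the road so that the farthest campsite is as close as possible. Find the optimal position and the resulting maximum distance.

location 29.5, max distance 10.5

The 1-center on a line is the midpoint of the two extreme points: leftmost at 19, rightmost at 40.
Optimal location = (19 + 40)/2 = 29.5; maximum distance = (40 − 19)/2 = 10.5.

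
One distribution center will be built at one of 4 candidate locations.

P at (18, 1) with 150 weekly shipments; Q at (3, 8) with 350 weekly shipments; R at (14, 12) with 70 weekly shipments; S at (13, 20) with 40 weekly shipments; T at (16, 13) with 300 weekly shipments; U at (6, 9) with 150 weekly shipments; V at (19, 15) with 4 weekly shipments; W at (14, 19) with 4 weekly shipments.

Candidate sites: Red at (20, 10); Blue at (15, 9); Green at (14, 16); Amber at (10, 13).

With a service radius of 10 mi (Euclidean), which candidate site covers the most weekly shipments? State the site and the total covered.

Amber, covering 918

Coverage radius r = 10 mi; a point is covered iff (Δx)²+(Δy)² ≤ 10² = 100.
  Red (20, 10): covers {P, R, T, V} → 524
  Blue (15, 9): covers {P, R, T, U, V} → 674
  Green (14, 16): covers {R, S, T, V, W} → 418
  Amber (10, 13): covers {Q, R, S, T, U, V, W} → 918
Maximum coverage at Amber: 918 weekly shipments.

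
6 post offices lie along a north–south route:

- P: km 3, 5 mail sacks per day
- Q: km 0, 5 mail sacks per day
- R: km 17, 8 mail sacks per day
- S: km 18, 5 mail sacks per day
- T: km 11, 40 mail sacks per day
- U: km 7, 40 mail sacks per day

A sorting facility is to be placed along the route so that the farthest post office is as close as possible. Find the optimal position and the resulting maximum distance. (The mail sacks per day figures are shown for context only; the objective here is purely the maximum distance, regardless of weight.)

The 1-center on a line is the midpoint of the two extreme points: leftmost at 0, rightmost at 18.
Optimal location = (0 + 18)/2 = 9; maximum distance = (18 − 0)/2 = 9.

location 9, max distance 9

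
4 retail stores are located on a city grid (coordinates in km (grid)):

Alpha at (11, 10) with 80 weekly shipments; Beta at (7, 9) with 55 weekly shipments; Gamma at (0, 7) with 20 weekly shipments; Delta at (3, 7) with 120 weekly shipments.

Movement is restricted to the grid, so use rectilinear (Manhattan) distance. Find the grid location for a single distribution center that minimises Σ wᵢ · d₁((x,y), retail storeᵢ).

(3, 7)

Manhattan distance separates: Σwᵢ(|x−xᵢ|+|y−yᵢ|) = Σwᵢ|x−xᵢ| + Σwᵢ|y−yᵢ|, so x and y are optimised independently as 1-D weighted medians.
Total weight W = 275; half = 137.5.
x-coordinate, sorted with cumulative weight:
  x=0 (Gamma, w=20) cum 20
  x=3 (Delta, w=120) cum 140  ← median
  x=7 (Beta, w=55) cum 195
  x=11 (Alpha, w=80) cum 275
⇒ x* = 3
y-coordinate, sorted with cumulative weight:
  y=7 (Gamma, w=20) cum 20
  y=7 (Delta, w=120) cum 140  ← median
  y=9 (Beta, w=55) cum 195
  y=10 (Alpha, w=80) cum 275
⇒ y* = 7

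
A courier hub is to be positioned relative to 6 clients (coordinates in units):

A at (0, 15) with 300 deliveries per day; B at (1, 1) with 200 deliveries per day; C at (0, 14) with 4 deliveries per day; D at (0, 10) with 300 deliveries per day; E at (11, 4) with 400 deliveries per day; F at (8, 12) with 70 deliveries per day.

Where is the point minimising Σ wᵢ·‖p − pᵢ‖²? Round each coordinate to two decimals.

The minimiser of Σwᵢ‖p−pᵢ‖² is the weighted centroid p* = (Σwᵢpᵢ)/(Σwᵢ).
Σwᵢ = 1274.
Σwᵢxᵢ = 300·0 + 200·1 + 4·0 + 300·0 + 400·11 + 70·8 = 5160.
Σwᵢyᵢ = 300·15 + 200·1 + 4·14 + 300·10 + 400·4 + 70·12 = 10196.
x* = 5160/1274 = 4.05, y* = 10196/1274 = 8.00.

(4.05, 8.00)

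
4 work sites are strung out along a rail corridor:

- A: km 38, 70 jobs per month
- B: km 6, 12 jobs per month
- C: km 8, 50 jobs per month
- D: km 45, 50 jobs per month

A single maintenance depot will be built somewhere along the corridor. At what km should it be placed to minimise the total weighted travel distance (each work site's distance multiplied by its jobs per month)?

For a sum of weighted absolute distances on a line, the optimum is the weighted median (not the mean). Total weight W = 182; half-weight = 91.
Sort by position and accumulate weight:
  km 6 (B, w=12) → cum 12
  km 8 (C, w=50) → cum 62
  km 38 (A, w=70) → cum 132  ≥ 91 → median here
  km 45 (D, w=50) → cum 182
Optimal location: km 38.

x = 38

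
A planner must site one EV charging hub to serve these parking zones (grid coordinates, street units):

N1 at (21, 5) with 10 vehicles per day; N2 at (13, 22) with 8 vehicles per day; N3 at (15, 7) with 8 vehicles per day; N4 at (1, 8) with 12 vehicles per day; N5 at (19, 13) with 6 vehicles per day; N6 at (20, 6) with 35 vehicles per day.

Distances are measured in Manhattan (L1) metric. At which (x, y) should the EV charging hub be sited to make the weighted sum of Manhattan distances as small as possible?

(20, 6)

Manhattan distance separates: Σwᵢ(|x−xᵢ|+|y−yᵢ|) = Σwᵢ|x−xᵢ| + Σwᵢ|y−yᵢ|, so x and y are optimised independently as 1-D weighted medians.
Total weight W = 79; half = 39.5.
x-coordinate, sorted with cumulative weight:
  x=1 (N4, w=12) cum 12
  x=13 (N2, w=8) cum 20
  x=15 (N3, w=8) cum 28
  x=19 (N5, w=6) cum 34
  x=20 (N6, w=35) cum 69  ← median
  x=21 (N1, w=10) cum 79
⇒ x* = 20
y-coordinate, sorted with cumulative weight:
  y=5 (N1, w=10) cum 10
  y=6 (N6, w=35) cum 45  ← median
  y=7 (N3, w=8) cum 53
  y=8 (N4, w=12) cum 65
  y=13 (N5, w=6) cum 71
  y=22 (N2, w=8) cum 79
⇒ y* = 6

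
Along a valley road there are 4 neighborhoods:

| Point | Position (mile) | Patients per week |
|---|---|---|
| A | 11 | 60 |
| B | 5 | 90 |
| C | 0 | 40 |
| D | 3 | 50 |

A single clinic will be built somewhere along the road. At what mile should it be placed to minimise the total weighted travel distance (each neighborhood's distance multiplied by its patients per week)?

For a sum of weighted absolute distances on a line, the optimum is the weighted median (not the mean). Total weight W = 240; half-weight = 120.
Sort by position and accumulate weight:
  mile 0 (C, w=40) → cum 40
  mile 3 (D, w=50) → cum 90
  mile 5 (B, w=90) → cum 180  ≥ 120 → median here
  mile 11 (A, w=60) → cum 240
Optimal location: mile 5.

x = 5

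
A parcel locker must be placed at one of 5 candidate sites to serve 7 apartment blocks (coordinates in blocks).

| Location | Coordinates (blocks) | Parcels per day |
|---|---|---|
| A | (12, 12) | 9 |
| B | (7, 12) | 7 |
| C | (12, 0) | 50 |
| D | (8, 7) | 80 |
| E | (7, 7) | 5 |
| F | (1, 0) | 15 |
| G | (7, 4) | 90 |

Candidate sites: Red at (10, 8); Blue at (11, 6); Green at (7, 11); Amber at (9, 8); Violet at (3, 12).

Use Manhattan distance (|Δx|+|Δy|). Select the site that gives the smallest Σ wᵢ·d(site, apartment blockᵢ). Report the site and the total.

Total weighted distance at each candidate:
  Red (10, 8): total = 1748
  Blue (11, 6): total = 1608
  Green (7, 11): total = 2166
  Amber (9, 8): total = 1610
  Violet (3, 12): total = 3294
Minimum is at Blue with total 1608 blocks.

Blue, total 1608 blocks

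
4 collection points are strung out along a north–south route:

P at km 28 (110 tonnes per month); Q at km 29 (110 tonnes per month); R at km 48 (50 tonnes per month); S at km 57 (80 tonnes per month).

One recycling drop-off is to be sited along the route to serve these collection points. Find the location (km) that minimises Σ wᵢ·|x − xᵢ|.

For a sum of weighted absolute distances on a line, the optimum is the weighted median (not the mean). Total weight W = 350; half-weight = 175.
Sort by position and accumulate weight:
  km 28 (P, w=110) → cum 110
  km 29 (Q, w=110) → cum 220  ≥ 175 → median here
  km 48 (R, w=50) → cum 270
  km 57 (S, w=80) → cum 350
Optimal location: km 29.

x = 29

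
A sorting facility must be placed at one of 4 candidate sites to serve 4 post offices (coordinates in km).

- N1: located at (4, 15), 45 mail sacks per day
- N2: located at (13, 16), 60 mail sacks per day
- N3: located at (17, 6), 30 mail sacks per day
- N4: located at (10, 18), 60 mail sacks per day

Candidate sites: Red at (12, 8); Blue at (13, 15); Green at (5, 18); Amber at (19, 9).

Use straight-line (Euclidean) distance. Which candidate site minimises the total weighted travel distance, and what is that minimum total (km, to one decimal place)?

Blue, total 1015.0 km

Total weighted distance at each candidate:
  Red (12, 8): total = 1735.5
  Blue (13, 15): total = 1015.0
  Green (5, 18): total = 1446.2
  Amber (19, 9): total = 2152.0
Minimum is at Blue with total 1015.0 km.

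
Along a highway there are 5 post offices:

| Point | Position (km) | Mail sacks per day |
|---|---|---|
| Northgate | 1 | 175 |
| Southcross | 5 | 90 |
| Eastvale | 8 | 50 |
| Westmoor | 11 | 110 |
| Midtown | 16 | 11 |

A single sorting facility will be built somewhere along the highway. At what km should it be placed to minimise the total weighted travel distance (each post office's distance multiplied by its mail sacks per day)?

For a sum of weighted absolute distances on a line, the optimum is the weighted median (not the mean). Total weight W = 436; half-weight = 218.
Sort by position and accumulate weight:
  km 1 (Northgate, w=175) → cum 175
  km 5 (Southcross, w=90) → cum 265  ≥ 218 → median here
  km 8 (Eastvale, w=50) → cum 315
  km 11 (Westmoor, w=110) → cum 425
  km 16 (Midtown, w=11) → cum 436
Optimal location: km 5.

x = 5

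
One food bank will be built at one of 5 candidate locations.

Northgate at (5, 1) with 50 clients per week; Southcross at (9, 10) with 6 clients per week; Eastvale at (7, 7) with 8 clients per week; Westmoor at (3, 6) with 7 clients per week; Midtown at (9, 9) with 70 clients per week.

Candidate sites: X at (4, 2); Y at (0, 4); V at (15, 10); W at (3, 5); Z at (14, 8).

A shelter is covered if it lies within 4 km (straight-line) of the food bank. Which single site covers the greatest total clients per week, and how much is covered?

X, covering 50

Coverage radius r = 4 km; a point is covered iff (Δx)²+(Δy)² ≤ 4² = 16.
  X (4, 2): covers {Northgate} → 50
  Y (0, 4): covers {Westmoor} → 7
  V (15, 10): covers {none} → 0
  W (3, 5): covers {Westmoor} → 7
  Z (14, 8): covers {none} → 0
Maximum coverage at X: 50 clients per week.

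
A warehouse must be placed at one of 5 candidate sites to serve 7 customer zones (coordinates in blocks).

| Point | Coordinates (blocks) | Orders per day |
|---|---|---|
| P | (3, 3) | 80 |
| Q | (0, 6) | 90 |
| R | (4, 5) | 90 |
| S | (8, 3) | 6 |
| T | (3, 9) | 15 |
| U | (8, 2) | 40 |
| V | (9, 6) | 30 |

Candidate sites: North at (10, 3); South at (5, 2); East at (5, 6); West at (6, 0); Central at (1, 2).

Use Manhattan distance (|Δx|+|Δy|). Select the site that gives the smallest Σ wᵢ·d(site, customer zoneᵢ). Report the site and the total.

Total weighted distance at each candidate:
  North (10, 3): total = 2897
  South (5, 2): total = 1929
  East (5, 6): total = 1541
  West (6, 0): total = 2830
  Central (1, 2): total = 2053
Minimum is at East with total 1541 blocks.

East, total 1541 blocks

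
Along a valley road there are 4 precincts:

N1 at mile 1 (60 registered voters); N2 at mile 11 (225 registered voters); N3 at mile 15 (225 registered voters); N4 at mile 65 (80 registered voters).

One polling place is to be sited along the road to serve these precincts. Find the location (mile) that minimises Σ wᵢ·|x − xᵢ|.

x = 15

For a sum of weighted absolute distances on a line, the optimum is the weighted median (not the mean). Total weight W = 590; half-weight = 295.
Sort by position and accumulate weight:
  mile 1 (N1, w=60) → cum 60
  mile 11 (N2, w=225) → cum 285
  mile 15 (N3, w=225) → cum 510  ≥ 295 → median here
  mile 65 (N4, w=80) → cum 590
Optimal location: mile 15.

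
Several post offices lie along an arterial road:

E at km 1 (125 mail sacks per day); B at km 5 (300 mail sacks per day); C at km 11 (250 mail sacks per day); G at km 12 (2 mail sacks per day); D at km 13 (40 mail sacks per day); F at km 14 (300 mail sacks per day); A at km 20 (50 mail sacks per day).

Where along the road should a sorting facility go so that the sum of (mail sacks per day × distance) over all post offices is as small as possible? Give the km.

x = 11

For a sum of weighted absolute distances on a line, the optimum is the weighted median (not the mean). Total weight W = 1067; half-weight = 533.5.
Sort by position and accumulate weight:
  km 1 (E, w=125) → cum 125
  km 5 (B, w=300) → cum 425
  km 11 (C, w=250) → cum 675  ≥ 533.5 → median here
  km 12 (G, w=2) → cum 677
  km 13 (D, w=40) → cum 717
  km 14 (F, w=300) → cum 1017
  km 20 (A, w=50) → cum 1067
Optimal location: km 11.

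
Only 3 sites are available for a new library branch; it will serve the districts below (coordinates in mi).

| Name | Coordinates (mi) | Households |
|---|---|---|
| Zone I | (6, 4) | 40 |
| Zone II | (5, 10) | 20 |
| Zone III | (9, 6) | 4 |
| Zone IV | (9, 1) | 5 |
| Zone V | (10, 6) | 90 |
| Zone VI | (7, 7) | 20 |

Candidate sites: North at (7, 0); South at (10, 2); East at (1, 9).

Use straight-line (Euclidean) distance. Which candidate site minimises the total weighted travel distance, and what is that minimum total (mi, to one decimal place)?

Total weighted distance at each candidate:
  North (7, 0): total = 1149.1
  South (10, 2): total = 867.7
  East (1, 9): total = 1436.4
Minimum is at South with total 867.7 mi.

South, total 867.7 mi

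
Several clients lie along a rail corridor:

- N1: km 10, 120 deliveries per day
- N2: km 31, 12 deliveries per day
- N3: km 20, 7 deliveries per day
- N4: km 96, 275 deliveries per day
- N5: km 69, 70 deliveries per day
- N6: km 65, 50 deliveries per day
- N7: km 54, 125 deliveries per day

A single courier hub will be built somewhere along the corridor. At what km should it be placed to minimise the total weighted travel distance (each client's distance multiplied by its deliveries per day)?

For a sum of weighted absolute distances on a line, the optimum is the weighted median (not the mean). Total weight W = 659; half-weight = 329.5.
Sort by position and accumulate weight:
  km 10 (N1, w=120) → cum 120
  km 20 (N3, w=7) → cum 127
  km 31 (N2, w=12) → cum 139
  km 54 (N7, w=125) → cum 264
  km 65 (N6, w=50) → cum 314
  km 69 (N5, w=70) → cum 384  ≥ 329.5 → median here
  km 96 (N4, w=275) → cum 659
Optimal location: km 69.

x = 69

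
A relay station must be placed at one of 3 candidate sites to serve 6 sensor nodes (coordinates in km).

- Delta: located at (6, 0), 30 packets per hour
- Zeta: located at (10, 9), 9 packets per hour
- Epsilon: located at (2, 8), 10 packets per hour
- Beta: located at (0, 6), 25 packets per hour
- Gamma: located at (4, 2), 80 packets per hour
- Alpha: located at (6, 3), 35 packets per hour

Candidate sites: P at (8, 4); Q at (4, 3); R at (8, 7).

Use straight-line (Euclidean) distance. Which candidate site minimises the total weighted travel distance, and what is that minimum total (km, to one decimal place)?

Total weighted distance at each candidate:
  P (8, 4): total = 896.9
  Q (4, 3): total = 513.4
  R (8, 7): total = 1175.0
Minimum is at Q with total 513.4 km.

Q, total 513.4 km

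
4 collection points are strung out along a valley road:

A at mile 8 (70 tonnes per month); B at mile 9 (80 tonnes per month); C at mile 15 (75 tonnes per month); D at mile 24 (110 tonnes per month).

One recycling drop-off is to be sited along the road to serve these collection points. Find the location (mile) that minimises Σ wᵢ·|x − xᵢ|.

For a sum of weighted absolute distances on a line, the optimum is the weighted median (not the mean). Total weight W = 335; half-weight = 167.5.
Sort by position and accumulate weight:
  mile 8 (A, w=70) → cum 70
  mile 9 (B, w=80) → cum 150
  mile 15 (C, w=75) → cum 225  ≥ 167.5 → median here
  mile 24 (D, w=110) → cum 335
Optimal location: mile 15.

x = 15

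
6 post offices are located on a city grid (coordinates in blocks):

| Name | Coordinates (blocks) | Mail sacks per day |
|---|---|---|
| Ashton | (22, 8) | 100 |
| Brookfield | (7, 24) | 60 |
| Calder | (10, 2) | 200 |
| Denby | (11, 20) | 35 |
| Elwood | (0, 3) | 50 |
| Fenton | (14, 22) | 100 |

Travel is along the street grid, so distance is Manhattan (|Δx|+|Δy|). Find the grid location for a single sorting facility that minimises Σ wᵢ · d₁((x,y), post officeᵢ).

Manhattan distance separates: Σwᵢ(|x−xᵢ|+|y−yᵢ|) = Σwᵢ|x−xᵢ| + Σwᵢ|y−yᵢ|, so x and y are optimised independently as 1-D weighted medians.
Total weight W = 545; half = 272.5.
x-coordinate, sorted with cumulative weight:
  x=0 (Elwood, w=50) cum 50
  x=7 (Brookfield, w=60) cum 110
  x=10 (Calder, w=200) cum 310  ← median
  x=11 (Denby, w=35) cum 345
  x=14 (Fenton, w=100) cum 445
  x=22 (Ashton, w=100) cum 545
⇒ x* = 10
y-coordinate, sorted with cumulative weight:
  y=2 (Calder, w=200) cum 200
  y=3 (Elwood, w=50) cum 250
  y=8 (Ashton, w=100) cum 350  ← median
  y=20 (Denby, w=35) cum 385
  y=22 (Fenton, w=100) cum 485
  y=24 (Brookfield, w=60) cum 545
⇒ y* = 8

(10, 8)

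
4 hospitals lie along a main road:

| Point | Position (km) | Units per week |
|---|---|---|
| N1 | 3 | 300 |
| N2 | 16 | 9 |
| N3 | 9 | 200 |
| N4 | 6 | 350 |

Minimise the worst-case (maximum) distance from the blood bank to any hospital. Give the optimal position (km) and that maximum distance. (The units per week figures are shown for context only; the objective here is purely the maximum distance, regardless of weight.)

location 9.5, max distance 6.5

The 1-center on a line is the midpoint of the two extreme points: leftmost at 3, rightmost at 16.
Optimal location = (3 + 16)/2 = 9.5; maximum distance = (16 − 3)/2 = 6.5.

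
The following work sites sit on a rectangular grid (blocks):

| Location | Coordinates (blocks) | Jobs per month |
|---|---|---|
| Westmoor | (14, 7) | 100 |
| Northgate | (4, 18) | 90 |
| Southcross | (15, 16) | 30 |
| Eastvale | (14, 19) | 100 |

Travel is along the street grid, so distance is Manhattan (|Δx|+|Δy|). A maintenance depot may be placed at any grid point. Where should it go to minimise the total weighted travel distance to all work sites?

(14, 18)

Manhattan distance separates: Σwᵢ(|x−xᵢ|+|y−yᵢ|) = Σwᵢ|x−xᵢ| + Σwᵢ|y−yᵢ|, so x and y are optimised independently as 1-D weighted medians.
Total weight W = 320; half = 160.
x-coordinate, sorted with cumulative weight:
  x=4 (Northgate, w=90) cum 90
  x=14 (Westmoor, w=100) cum 190  ← median
  x=14 (Eastvale, w=100) cum 290
  x=15 (Southcross, w=30) cum 320
⇒ x* = 14
y-coordinate, sorted with cumulative weight:
  y=7 (Westmoor, w=100) cum 100
  y=16 (Southcross, w=30) cum 130
  y=18 (Northgate, w=90) cum 220  ← median
  y=19 (Eastvale, w=100) cum 320
⇒ y* = 18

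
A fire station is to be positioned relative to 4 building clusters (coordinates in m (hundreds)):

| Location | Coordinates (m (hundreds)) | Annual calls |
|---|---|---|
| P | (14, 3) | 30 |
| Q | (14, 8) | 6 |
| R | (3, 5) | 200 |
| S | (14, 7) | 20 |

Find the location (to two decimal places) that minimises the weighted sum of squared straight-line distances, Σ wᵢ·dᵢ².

The minimiser of Σwᵢ‖p−pᵢ‖² is the weighted centroid p* = (Σwᵢpᵢ)/(Σwᵢ).
Σwᵢ = 256.
Σwᵢxᵢ = 30·14 + 6·14 + 200·3 + 20·14 = 1384.
Σwᵢyᵢ = 30·3 + 6·8 + 200·5 + 20·7 = 1278.
x* = 1384/256 = 5.41, y* = 1278/256 = 4.99.

(5.41, 4.99)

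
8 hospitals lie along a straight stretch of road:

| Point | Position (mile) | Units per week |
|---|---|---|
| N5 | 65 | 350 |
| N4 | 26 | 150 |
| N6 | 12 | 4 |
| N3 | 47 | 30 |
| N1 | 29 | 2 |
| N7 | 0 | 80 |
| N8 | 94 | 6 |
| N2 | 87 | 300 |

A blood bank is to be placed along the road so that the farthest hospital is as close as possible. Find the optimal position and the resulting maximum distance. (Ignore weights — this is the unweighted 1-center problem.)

The 1-center on a line is the midpoint of the two extreme points: leftmost at 0, rightmost at 94.
Optimal location = (0 + 94)/2 = 47; maximum distance = (94 − 0)/2 = 47.

location 47, max distance 47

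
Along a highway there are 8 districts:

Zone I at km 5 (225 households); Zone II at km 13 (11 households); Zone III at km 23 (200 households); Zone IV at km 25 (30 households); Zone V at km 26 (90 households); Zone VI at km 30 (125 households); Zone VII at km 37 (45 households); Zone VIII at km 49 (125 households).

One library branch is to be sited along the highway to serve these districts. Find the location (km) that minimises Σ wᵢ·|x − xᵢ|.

For a sum of weighted absolute distances on a line, the optimum is the weighted median (not the mean). Total weight W = 851; half-weight = 425.5.
Sort by position and accumulate weight:
  km 5 (Zone I, w=225) → cum 225
  km 13 (Zone II, w=11) → cum 236
  km 23 (Zone III, w=200) → cum 436  ≥ 425.5 → median here
  km 25 (Zone IV, w=30) → cum 466
  km 26 (Zone V, w=90) → cum 556
  km 30 (Zone VI, w=125) → cum 681
  km 37 (Zone VII, w=45) → cum 726
  km 49 (Zone VIII, w=125) → cum 851
Optimal location: km 23.

x = 23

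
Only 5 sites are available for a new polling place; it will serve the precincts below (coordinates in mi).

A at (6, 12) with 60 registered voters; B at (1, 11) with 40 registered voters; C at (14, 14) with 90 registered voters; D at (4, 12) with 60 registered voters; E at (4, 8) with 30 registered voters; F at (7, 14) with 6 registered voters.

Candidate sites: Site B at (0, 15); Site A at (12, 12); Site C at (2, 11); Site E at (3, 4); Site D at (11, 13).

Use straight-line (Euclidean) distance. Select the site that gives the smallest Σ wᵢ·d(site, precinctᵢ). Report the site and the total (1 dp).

Site C, total 1677.9 mi

Total weighted distance at each candidate:
  Site B (0, 15): total = 2414.9
  Site A (12, 12): total = 1837.0
  Site C (2, 11): total = 1677.9
  Site E (3, 4): total = 2813.8
  Site D (11, 13): total = 1705.5
Minimum is at Site C with total 1677.9 mi.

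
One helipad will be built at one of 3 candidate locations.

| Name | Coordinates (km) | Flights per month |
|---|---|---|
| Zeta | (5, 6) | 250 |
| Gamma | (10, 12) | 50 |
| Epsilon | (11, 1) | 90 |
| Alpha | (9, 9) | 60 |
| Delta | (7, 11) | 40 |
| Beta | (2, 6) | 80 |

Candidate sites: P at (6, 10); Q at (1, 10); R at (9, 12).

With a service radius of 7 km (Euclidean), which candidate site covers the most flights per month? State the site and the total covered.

Coverage radius r = 7 km; a point is covered iff (Δx)²+(Δy)² ≤ 7² = 49.
  P (6, 10): covers {Zeta, Gamma, Alpha, Delta, Beta} → 480
  Q (1, 10): covers {Zeta, Delta, Beta} → 370
  R (9, 12): covers {Gamma, Alpha, Delta} → 150
Maximum coverage at P: 480 flights per month.

P, covering 480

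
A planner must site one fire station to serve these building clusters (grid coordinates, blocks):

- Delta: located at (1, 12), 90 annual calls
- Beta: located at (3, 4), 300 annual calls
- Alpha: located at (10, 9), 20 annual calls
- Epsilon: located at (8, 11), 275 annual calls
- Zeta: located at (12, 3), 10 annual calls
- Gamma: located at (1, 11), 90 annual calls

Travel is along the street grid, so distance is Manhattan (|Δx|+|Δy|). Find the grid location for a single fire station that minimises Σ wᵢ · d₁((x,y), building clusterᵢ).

(3, 11)

Manhattan distance separates: Σwᵢ(|x−xᵢ|+|y−yᵢ|) = Σwᵢ|x−xᵢ| + Σwᵢ|y−yᵢ|, so x and y are optimised independently as 1-D weighted medians.
Total weight W = 785; half = 392.5.
x-coordinate, sorted with cumulative weight:
  x=1 (Delta, w=90) cum 90
  x=1 (Gamma, w=90) cum 180
  x=3 (Beta, w=300) cum 480  ← median
  x=8 (Epsilon, w=275) cum 755
  x=10 (Alpha, w=20) cum 775
  x=12 (Zeta, w=10) cum 785
⇒ x* = 3
y-coordinate, sorted with cumulative weight:
  y=3 (Zeta, w=10) cum 10
  y=4 (Beta, w=300) cum 310
  y=9 (Alpha, w=20) cum 330
  y=11 (Epsilon, w=275) cum 605  ← median
  y=11 (Gamma, w=90) cum 695
  y=12 (Delta, w=90) cum 785
⇒ y* = 11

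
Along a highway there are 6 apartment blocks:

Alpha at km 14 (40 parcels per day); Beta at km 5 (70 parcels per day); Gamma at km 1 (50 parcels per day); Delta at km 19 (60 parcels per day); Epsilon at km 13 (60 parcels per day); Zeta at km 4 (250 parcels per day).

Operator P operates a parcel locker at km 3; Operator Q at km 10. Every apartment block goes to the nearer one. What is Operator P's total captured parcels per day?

370

The indifferent point is the midpoint (3+10)/2 = 6.5; apartment blocks left of it (closer to Operator P at 3) go to Operator P, those right go to Operator Q.
  Gamma at 1 (w=50) → Operator P
  Zeta at 4 (w=250) → Operator P
  Beta at 5 (w=70) → Operator P
  Epsilon at 13 (w=60) → Operator Q
  Alpha at 14 (w=40) → Operator Q
  Delta at 19 (w=60) → Operator Q
Operator P captures 370; Operator Q captures 160.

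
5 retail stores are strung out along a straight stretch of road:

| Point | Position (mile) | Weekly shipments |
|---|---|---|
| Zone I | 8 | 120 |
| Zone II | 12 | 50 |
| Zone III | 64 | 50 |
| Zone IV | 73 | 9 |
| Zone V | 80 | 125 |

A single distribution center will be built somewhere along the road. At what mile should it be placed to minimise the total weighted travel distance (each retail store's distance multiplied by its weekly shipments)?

x = 64

For a sum of weighted absolute distances on a line, the optimum is the weighted median (not the mean). Total weight W = 354; half-weight = 177.
Sort by position and accumulate weight:
  mile 8 (Zone I, w=120) → cum 120
  mile 12 (Zone II, w=50) → cum 170
  mile 64 (Zone III, w=50) → cum 220  ≥ 177 → median here
  mile 73 (Zone IV, w=9) → cum 229
  mile 80 (Zone V, w=125) → cum 354
Optimal location: mile 64.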